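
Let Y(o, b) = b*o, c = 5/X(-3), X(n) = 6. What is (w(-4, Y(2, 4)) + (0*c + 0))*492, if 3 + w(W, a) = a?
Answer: 2460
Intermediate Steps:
c = ⅚ (c = 5/6 = 5*(⅙) = ⅚ ≈ 0.83333)
w(W, a) = -3 + a
(w(-4, Y(2, 4)) + (0*c + 0))*492 = ((-3 + 4*2) + (0*(⅚) + 0))*492 = ((-3 + 8) + (0 + 0))*492 = (5 + 0)*492 = 5*492 = 2460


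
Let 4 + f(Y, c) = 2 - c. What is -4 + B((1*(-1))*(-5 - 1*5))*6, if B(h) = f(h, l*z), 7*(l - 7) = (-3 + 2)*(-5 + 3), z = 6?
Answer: -1948/7 ≈ -278.29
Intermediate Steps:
l = 51/7 (l = 7 + ((-3 + 2)*(-5 + 3))/7 = 7 + (-1*(-2))/7 = 7 + (⅐)*2 = 7 + 2/7 = 51/7 ≈ 7.2857)
f(Y, c) = -2 - c (f(Y, c) = -4 + (2 - c) = -2 - c)
B(h) = -320/7 (B(h) = -2 - 51*6/7 = -2 - 1*306/7 = -2 - 306/7 = -320/7)
-4 + B((1*(-1))*(-5 - 1*5))*6 = -4 - 320/7*6 = -4 - 1920/7 = -1948/7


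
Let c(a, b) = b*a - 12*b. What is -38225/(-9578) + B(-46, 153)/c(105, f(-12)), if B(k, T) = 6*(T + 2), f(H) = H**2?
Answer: 1400045/344808 ≈ 4.0604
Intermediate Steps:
B(k, T) = 12 + 6*T (B(k, T) = 6*(2 + T) = 12 + 6*T)
c(a, b) = -12*b + a*b (c(a, b) = a*b - 12*b = -12*b + a*b)
-38225/(-9578) + B(-46, 153)/c(105, f(-12)) = -38225/(-9578) + (12 + 6*153)/(((-12)**2*(-12 + 105))) = -38225*(-1/9578) + (12 + 918)/((144*93)) = 38225/9578 + 930/13392 = 38225/9578 + 930*(1/13392) = 38225/9578 + 5/72 = 1400045/344808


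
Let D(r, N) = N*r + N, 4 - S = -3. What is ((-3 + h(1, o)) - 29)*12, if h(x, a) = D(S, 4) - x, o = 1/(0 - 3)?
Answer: -12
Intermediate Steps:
S = 7 (S = 4 - 1*(-3) = 4 + 3 = 7)
o = -1/3 (o = 1/(-3) = -1/3 ≈ -0.33333)
D(r, N) = N + N*r
h(x, a) = 32 - x (h(x, a) = 4*(1 + 7) - x = 4*8 - x = 32 - x)
((-3 + h(1, o)) - 29)*12 = ((-3 + (32 - 1*1)) - 29)*12 = ((-3 + (32 - 1)) - 29)*12 = ((-3 + 31) - 29)*12 = (28 - 29)*12 = -1*12 = -12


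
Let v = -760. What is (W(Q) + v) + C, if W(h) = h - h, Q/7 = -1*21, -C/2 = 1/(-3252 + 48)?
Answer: -1217519/1602 ≈ -760.00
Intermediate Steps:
C = 1/1602 (C = -2/(-3252 + 48) = -2/(-3204) = -2*(-1/3204) = 1/1602 ≈ 0.00062422)
Q = -147 (Q = 7*(-1*21) = 7*(-21) = -147)
W(h) = 0
(W(Q) + v) + C = (0 - 760) + 1/1602 = -760 + 1/1602 = -1217519/1602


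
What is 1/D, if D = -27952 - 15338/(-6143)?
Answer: -6143/171693798 ≈ -3.5779e-5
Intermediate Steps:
D = -171693798/6143 (D = -27952 - 15338*(-1)/6143 = -27952 - 1*(-15338/6143) = -27952 + 15338/6143 = -171693798/6143 ≈ -27950.)
1/D = 1/(-171693798/6143) = -6143/171693798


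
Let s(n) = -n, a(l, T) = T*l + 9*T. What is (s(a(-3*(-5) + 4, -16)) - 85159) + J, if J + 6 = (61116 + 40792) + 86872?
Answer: 104063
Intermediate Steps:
a(l, T) = 9*T + T*l
J = 188774 (J = -6 + ((61116 + 40792) + 86872) = -6 + (101908 + 86872) = -6 + 188780 = 188774)
(s(a(-3*(-5) + 4, -16)) - 85159) + J = (-(-16)*(9 + (-3*(-5) + 4)) - 85159) + 188774 = (-(-16)*(9 + (15 + 4)) - 85159) + 188774 = (-(-16)*(9 + 19) - 85159) + 188774 = (-(-16)*28 - 85159) + 188774 = (-1*(-448) - 85159) + 188774 = (448 - 85159) + 188774 = -84711 + 188774 = 104063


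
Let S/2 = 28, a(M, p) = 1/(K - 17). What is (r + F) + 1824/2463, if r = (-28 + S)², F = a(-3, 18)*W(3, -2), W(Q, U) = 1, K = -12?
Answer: 18683067/23809 ≈ 784.71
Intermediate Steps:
a(M, p) = -1/29 (a(M, p) = 1/(-12 - 17) = 1/(-29) = -1/29)
S = 56 (S = 2*28 = 56)
F = -1/29 (F = -1/29*1 = -1/29 ≈ -0.034483)
r = 784 (r = (-28 + 56)² = 28² = 784)
(r + F) + 1824/2463 = (784 - 1/29) + 1824/2463 = 22735/29 + 1824*(1/2463) = 22735/29 + 608/821 = 18683067/23809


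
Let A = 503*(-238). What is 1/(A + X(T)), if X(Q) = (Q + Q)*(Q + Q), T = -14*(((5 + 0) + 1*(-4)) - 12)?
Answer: -1/24850 ≈ -4.0241e-5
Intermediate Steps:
T = 154 (T = -14*((5 - 4) - 12) = -14*(1 - 12) = -14*(-11) = 154)
X(Q) = 4*Q² (X(Q) = (2*Q)*(2*Q) = 4*Q²)
A = -119714
1/(A + X(T)) = 1/(-119714 + 4*154²) = 1/(-119714 + 4*23716) = 1/(-119714 + 94864) = 1/(-24850) = -1/24850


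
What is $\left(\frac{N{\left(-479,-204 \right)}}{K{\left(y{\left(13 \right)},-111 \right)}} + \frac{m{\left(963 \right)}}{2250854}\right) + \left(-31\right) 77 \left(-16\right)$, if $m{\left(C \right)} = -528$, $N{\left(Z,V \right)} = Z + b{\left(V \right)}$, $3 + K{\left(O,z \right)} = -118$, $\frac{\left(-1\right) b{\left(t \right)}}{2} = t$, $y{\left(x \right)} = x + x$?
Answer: $\frac{5200939139437}{136176667} \approx 38193.0$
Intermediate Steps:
$y{\left(x \right)} = 2 x$
$b{\left(t \right)} = - 2 t$
$K{\left(O,z \right)} = -121$ ($K{\left(O,z \right)} = -3 - 118 = -121$)
$N{\left(Z,V \right)} = Z - 2 V$
$\left(\frac{N{\left(-479,-204 \right)}}{K{\left(y{\left(13 \right)},-111 \right)}} + \frac{m{\left(963 \right)}}{2250854}\right) + \left(-31\right) 77 \left(-16\right) = \left(\frac{-479 - -408}{-121} - \frac{528}{2250854}\right) + \left(-31\right) 77 \left(-16\right) = \left(\left(-479 + 408\right) \left(- \frac{1}{121}\right) - \frac{264}{1125427}\right) - -38192 = \left(\left(-71\right) \left(- \frac{1}{121}\right) - \frac{264}{1125427}\right) + 38192 = \left(\frac{71}{121} - \frac{264}{1125427}\right) + 38192 = \frac{79873373}{136176667} + 38192 = \frac{5200939139437}{136176667}$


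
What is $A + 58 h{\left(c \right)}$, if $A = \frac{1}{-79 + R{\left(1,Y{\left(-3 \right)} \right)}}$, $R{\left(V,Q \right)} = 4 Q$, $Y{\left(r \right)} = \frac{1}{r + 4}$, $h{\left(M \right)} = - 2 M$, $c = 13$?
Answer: $- \frac{113101}{75} \approx -1508.0$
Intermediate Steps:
$Y{\left(r \right)} = \frac{1}{4 + r}$
$A = - \frac{1}{75}$ ($A = \frac{1}{-79 + \frac{4}{4 - 3}} = \frac{1}{-79 + \frac{4}{1}} = \frac{1}{-79 + 4 \cdot 1} = \frac{1}{-79 + 4} = \frac{1}{-75} = - \frac{1}{75} \approx -0.013333$)
$A + 58 h{\left(c \right)} = - \frac{1}{75} + 58 \left(\left(-2\right) 13\right) = - \frac{1}{75} + 58 \left(-26\right) = - \frac{1}{75} - 1508 = - \frac{113101}{75}$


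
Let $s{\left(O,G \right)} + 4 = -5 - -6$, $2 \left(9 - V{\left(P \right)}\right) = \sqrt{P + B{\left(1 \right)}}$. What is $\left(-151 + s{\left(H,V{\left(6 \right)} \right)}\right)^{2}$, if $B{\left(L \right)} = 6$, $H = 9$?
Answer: $23716$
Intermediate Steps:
$V{\left(P \right)} = 9 - \frac{\sqrt{6 + P}}{2}$ ($V{\left(P \right)} = 9 - \frac{\sqrt{P + 6}}{2} = 9 - \frac{\sqrt{6 + P}}{2}$)
$s{\left(O,G \right)} = -3$ ($s{\left(O,G \right)} = -4 - -1 = -4 + \left(-5 + 6\right) = -4 + 1 = -3$)
$\left(-151 + s{\left(H,V{\left(6 \right)} \right)}\right)^{2} = \left(-151 - 3\right)^{2} = \left(-154\right)^{2} = 23716$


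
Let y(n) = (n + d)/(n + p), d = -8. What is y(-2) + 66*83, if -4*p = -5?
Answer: 16474/3 ≈ 5491.3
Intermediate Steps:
p = 5/4 (p = -1/4*(-5) = 5/4 ≈ 1.2500)
y(n) = (-8 + n)/(5/4 + n) (y(n) = (n - 8)/(n + 5/4) = (-8 + n)/(5/4 + n))
y(-2) + 66*83 = 4*(-8 - 2)/(5 + 4*(-2)) + 66*83 = 4*(-10)/(5 - 8) + 5478 = 4*(-10)/(-3) + 5478 = 4*(-1/3)*(-10) + 5478 = 40/3 + 5478 = 16474/3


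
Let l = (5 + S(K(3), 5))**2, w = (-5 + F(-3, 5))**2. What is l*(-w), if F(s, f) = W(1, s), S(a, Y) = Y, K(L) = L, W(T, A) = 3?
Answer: -400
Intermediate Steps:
F(s, f) = 3
w = 4 (w = (-5 + 3)**2 = (-2)**2 = 4)
l = 100 (l = (5 + 5)**2 = 10**2 = 100)
l*(-w) = 100*(-1*4) = 100*(-4) = -400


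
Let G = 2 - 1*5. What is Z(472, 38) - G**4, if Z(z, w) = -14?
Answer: -95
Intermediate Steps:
G = -3 (G = 2 - 5 = -3)
Z(472, 38) - G**4 = -14 - 1*(-3)**4 = -14 - 1*81 = -14 - 81 = -95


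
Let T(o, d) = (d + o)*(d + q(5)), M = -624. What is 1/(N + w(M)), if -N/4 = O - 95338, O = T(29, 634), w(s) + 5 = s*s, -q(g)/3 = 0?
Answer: -1/910645 ≈ -1.0981e-6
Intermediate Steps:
q(g) = 0 (q(g) = -3*0 = 0)
w(s) = -5 + s² (w(s) = -5 + s*s = -5 + s²)
T(o, d) = d*(d + o) (T(o, d) = (d + o)*(d + 0) = (d + o)*d = d*(d + o))
O = 420342 (O = 634*(634 + 29) = 634*663 = 420342)
N = -1300016 (N = -4*(420342 - 95338) = -4*325004 = -1300016)
1/(N + w(M)) = 1/(-1300016 + (-5 + (-624)²)) = 1/(-1300016 + (-5 + 389376)) = 1/(-1300016 + 389371) = 1/(-910645) = -1/910645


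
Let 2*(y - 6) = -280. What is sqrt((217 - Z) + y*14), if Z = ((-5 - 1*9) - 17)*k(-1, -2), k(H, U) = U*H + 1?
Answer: 3*I*sqrt(174) ≈ 39.573*I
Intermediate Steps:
y = -134 (y = 6 + (1/2)*(-280) = 6 - 140 = -134)
k(H, U) = 1 + H*U (k(H, U) = H*U + 1 = 1 + H*U)
Z = -93 (Z = ((-5 - 1*9) - 17)*(1 - 1*(-2)) = ((-5 - 9) - 17)*(1 + 2) = (-14 - 17)*3 = -31*3 = -93)
sqrt((217 - Z) + y*14) = sqrt((217 - 1*(-93)) - 134*14) = sqrt((217 + 93) - 1876) = sqrt(310 - 1876) = sqrt(-1566) = 3*I*sqrt(174)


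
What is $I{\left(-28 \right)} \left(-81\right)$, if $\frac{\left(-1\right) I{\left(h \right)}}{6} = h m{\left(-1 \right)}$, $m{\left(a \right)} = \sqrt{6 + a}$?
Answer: $- 13608 \sqrt{5} \approx -30428.0$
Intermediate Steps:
$I{\left(h \right)} = - 6 h \sqrt{5}$ ($I{\left(h \right)} = - 6 h \sqrt{6 - 1} = - 6 h \sqrt{5}$)
$I{\left(-28 \right)} \left(-81\right) = \left(-6\right) \left(-28\right) \sqrt{5} \left(-81\right) = 168 \sqrt{5} \left(-81\right) = - 13608 \sqrt{5}$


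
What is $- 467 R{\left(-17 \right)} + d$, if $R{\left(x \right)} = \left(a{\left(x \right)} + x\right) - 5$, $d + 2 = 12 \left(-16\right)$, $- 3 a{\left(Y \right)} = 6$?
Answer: $11014$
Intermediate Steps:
$a{\left(Y \right)} = -2$ ($a{\left(Y \right)} = \left(- \frac{1}{3}\right) 6 = -2$)
$d = -194$ ($d = -2 + 12 \left(-16\right) = -2 - 192 = -194$)
$R{\left(x \right)} = -7 + x$ ($R{\left(x \right)} = \left(-2 + x\right) - 5 = -7 + x$)
$- 467 R{\left(-17 \right)} + d = - 467 \left(-7 - 17\right) - 194 = \left(-467\right) \left(-24\right) - 194 = 11208 - 194 = 11014$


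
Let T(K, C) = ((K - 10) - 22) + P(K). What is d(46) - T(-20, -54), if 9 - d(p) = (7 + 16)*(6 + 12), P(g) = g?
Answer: -333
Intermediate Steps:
T(K, C) = -32 + 2*K (T(K, C) = ((K - 10) - 22) + K = ((-10 + K) - 22) + K = (-32 + K) + K = -32 + 2*K)
d(p) = -405 (d(p) = 9 - (7 + 16)*(6 + 12) = 9 - 23*18 = 9 - 1*414 = 9 - 414 = -405)
d(46) - T(-20, -54) = -405 - (-32 + 2*(-20)) = -405 - (-32 - 40) = -405 - 1*(-72) = -405 + 72 = -333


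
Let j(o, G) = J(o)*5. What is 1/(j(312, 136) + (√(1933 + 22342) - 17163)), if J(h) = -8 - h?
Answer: -18763/352025894 - 5*√971/352025894 ≈ -5.3743e-5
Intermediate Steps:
j(o, G) = -40 - 5*o (j(o, G) = (-8 - o)*5 = -40 - 5*o)
1/(j(312, 136) + (√(1933 + 22342) - 17163)) = 1/((-40 - 5*312) + (√(1933 + 22342) - 17163)) = 1/((-40 - 1560) + (√24275 - 17163)) = 1/(-1600 + (5*√971 - 17163)) = 1/(-1600 + (-17163 + 5*√971)) = 1/(-18763 + 5*√971)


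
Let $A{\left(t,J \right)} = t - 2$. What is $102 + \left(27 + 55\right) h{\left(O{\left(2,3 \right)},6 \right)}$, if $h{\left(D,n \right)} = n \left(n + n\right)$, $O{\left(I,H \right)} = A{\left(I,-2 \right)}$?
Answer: $6006$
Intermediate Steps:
$A{\left(t,J \right)} = -2 + t$
$O{\left(I,H \right)} = -2 + I$
$h{\left(D,n \right)} = 2 n^{2}$ ($h{\left(D,n \right)} = n 2 n = 2 n^{2}$)
$102 + \left(27 + 55\right) h{\left(O{\left(2,3 \right)},6 \right)} = 102 + \left(27 + 55\right) 2 \cdot 6^{2} = 102 + 82 \cdot 2 \cdot 36 = 102 + 82 \cdot 72 = 102 + 5904 = 6006$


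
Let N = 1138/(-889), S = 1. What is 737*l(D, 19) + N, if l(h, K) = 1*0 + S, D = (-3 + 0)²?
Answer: 654055/889 ≈ 735.72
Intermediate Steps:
N = -1138/889 (N = 1138*(-1/889) = -1138/889 ≈ -1.2801)
D = 9 (D = (-3)² = 9)
l(h, K) = 1 (l(h, K) = 1*0 + 1 = 0 + 1 = 1)
737*l(D, 19) + N = 737*1 - 1138/889 = 737 - 1138/889 = 654055/889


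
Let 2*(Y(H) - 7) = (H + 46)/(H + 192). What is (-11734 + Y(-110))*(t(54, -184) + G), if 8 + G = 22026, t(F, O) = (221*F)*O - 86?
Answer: 1045272659452/41 ≈ 2.5494e+10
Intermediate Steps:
t(F, O) = -86 + 221*F*O (t(F, O) = 221*F*O - 86 = -86 + 221*F*O)
Y(H) = 7 + (46 + H)/(2*(192 + H)) (Y(H) = 7 + ((H + 46)/(H + 192))/2 = 7 + ((46 + H)/(192 + H))/2 = 7 + (46 + H)/(2*(192 + H)))
G = 22018 (G = -8 + 22026 = 22018)
(-11734 + Y(-110))*(t(54, -184) + G) = (-11734 + (2734 + 15*(-110))/(2*(192 - 110)))*((-86 + 221*54*(-184)) + 22018) = (-11734 + (1/2)*(2734 - 1650)/82)*((-86 - 2195856) + 22018) = (-11734 + (1/2)*(1/82)*1084)*(-2195942 + 22018) = (-11734 + 271/41)*(-2173924) = -480823/41*(-2173924) = 1045272659452/41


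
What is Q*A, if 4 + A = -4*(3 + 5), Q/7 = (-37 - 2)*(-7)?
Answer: -68796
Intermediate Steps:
Q = 1911 (Q = 7*((-37 - 2)*(-7)) = 7*(-39*(-7)) = 7*273 = 1911)
A = -36 (A = -4 - 4*(3 + 5) = -4 - 4*8 = -4 - 32 = -36)
Q*A = 1911*(-36) = -68796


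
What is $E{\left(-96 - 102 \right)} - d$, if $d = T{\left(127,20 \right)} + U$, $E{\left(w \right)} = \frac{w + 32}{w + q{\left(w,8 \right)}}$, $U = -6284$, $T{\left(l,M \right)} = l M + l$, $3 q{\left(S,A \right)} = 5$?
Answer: $\frac{2130911}{589} \approx 3617.8$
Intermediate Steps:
$q{\left(S,A \right)} = \frac{5}{3}$ ($q{\left(S,A \right)} = \frac{1}{3} \cdot 5 = \frac{5}{3}$)
$T{\left(l,M \right)} = l + M l$ ($T{\left(l,M \right)} = M l + l = l + M l$)
$E{\left(w \right)} = \frac{32 + w}{\frac{5}{3} + w}$ ($E{\left(w \right)} = \frac{w + 32}{w + \frac{5}{3}} = \frac{32 + w}{\frac{5}{3} + w}$)
$d = -3617$ ($d = 127 \left(1 + 20\right) - 6284 = 127 \cdot 21 - 6284 = 2667 - 6284 = -3617$)
$E{\left(-96 - 102 \right)} - d = \frac{3 \left(32 - 198\right)}{5 + 3 \left(-96 - 102\right)} - -3617 = \frac{3 \left(32 - 198\right)}{5 + 3 \left(-198\right)} + 3617 = 3 \frac{1}{5 - 594} \left(-166\right) + 3617 = 3 \frac{1}{-589} \left(-166\right) + 3617 = 3 \left(- \frac{1}{589}\right) \left(-166\right) + 3617 = \frac{498}{589} + 3617 = \frac{2130911}{589}$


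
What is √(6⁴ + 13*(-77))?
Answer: √295 ≈ 17.176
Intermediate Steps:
√(6⁴ + 13*(-77)) = √(1296 - 1001) = √295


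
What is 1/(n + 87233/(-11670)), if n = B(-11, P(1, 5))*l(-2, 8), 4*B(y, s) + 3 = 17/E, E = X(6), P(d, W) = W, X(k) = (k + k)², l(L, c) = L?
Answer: -560160/3380009 ≈ -0.16573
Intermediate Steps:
X(k) = 4*k² (X(k) = (2*k)² = 4*k²)
E = 144 (E = 4*6² = 4*36 = 144)
B(y, s) = -415/576 (B(y, s) = -¾ + (17/144)/4 = -¾ + (17*(1/144))/4 = -¾ + (¼)*(17/144) = -¾ + 17/576 = -415/576)
n = 415/288 (n = -415/576*(-2) = 415/288 ≈ 1.4410)
1/(n + 87233/(-11670)) = 1/(415/288 + 87233/(-11670)) = 1/(415/288 + 87233*(-1/11670)) = 1/(415/288 - 87233/11670) = 1/(-3380009/560160) = -560160/3380009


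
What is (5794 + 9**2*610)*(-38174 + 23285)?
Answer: -821932356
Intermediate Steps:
(5794 + 9**2*610)*(-38174 + 23285) = (5794 + 81*610)*(-14889) = (5794 + 49410)*(-14889) = 55204*(-14889) = -821932356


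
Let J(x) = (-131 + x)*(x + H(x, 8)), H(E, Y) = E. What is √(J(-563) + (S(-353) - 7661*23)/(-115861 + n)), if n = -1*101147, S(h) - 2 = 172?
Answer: √255556721800567/18084 ≈ 883.99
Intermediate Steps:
S(h) = 174 (S(h) = 2 + 172 = 174)
n = -101147
J(x) = 2*x*(-131 + x) (J(x) = (-131 + x)*(x + x) = (-131 + x)*(2*x) = 2*x*(-131 + x))
√(J(-563) + (S(-353) - 7661*23)/(-115861 + n)) = √(2*(-563)*(-131 - 563) + (174 - 7661*23)/(-115861 - 101147)) = √(2*(-563)*(-694) + (174 - 176203)/(-217008)) = √(781444 - 176029*(-1/217008)) = √(781444 + 176029/217008) = √(169579775581/217008) = √255556721800567/18084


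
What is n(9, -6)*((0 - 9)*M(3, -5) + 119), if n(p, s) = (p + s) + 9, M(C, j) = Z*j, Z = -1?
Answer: 888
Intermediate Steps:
M(C, j) = -j
n(p, s) = 9 + p + s
n(9, -6)*((0 - 9)*M(3, -5) + 119) = (9 + 9 - 6)*((0 - 9)*(-1*(-5)) + 119) = 12*(-9*5 + 119) = 12*(-45 + 119) = 12*74 = 888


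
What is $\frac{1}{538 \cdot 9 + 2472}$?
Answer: $\frac{1}{7314} \approx 0.00013672$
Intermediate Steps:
$\frac{1}{538 \cdot 9 + 2472} = \frac{1}{4842 + 2472} = \frac{1}{7314}$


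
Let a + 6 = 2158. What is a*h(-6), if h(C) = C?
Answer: -12912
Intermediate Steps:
a = 2152 (a = -6 + 2158 = 2152)
a*h(-6) = 2152*(-6) = -12912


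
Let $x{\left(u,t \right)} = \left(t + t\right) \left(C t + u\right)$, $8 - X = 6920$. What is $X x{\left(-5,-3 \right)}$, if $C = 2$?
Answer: $-456192$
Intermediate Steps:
$X = -6912$ ($X = 8 - 6920 = -6912$)
$x{\left(u,t \right)} = 2 t \left(u + 2 t\right)$ ($x{\left(u,t \right)} = \left(t + t\right) \left(2 t + u\right) = 2 t \left(u + 2 t\right)$)
$X x{\left(-5,-3 \right)} = - 6912 \cdot 2 \left(-3\right) \left(-5 + 2 \left(-3\right)\right) = - 6912 \cdot 2 \left(-3\right) \left(-5 - 6\right) = - 6912 \cdot 2 \left(-3\right) \left(-11\right) = \left(-6912\right) 66 = -456192$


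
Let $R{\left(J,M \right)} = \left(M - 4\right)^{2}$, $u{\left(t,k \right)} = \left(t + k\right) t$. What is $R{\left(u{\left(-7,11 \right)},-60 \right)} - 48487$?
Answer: $-44391$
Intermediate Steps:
$u{\left(t,k \right)} = t \left(k + t\right)$ ($u{\left(t,k \right)} = \left(k + t\right) t = t \left(k + t\right)$)
$R{\left(J,M \right)} = \left(-4 + M\right)^{2}$
$R{\left(u{\left(-7,11 \right)},-60 \right)} - 48487 = \left(-4 - 60\right)^{2} - 48487 = \left(-64\right)^{2} - 48487 = 4096 - 48487 = -44391$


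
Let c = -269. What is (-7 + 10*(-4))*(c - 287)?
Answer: 26132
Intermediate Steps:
(-7 + 10*(-4))*(c - 287) = (-7 + 10*(-4))*(-269 - 287) = (-7 - 40)*(-556) = -47*(-556) = 26132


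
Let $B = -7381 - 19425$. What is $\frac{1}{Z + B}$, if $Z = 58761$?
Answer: $\frac{1}{31955} \approx 3.1294 \cdot 10^{-5}$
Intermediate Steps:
$B = -26806$ ($B = -7381 - 19425 = -26806$)
$\frac{1}{Z + B} = \frac{1}{58761 - 26806} = \frac{1}{31955}$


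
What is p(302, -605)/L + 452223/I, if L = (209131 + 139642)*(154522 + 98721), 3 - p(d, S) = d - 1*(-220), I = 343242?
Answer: 4438032129403611/3368512948157782 ≈ 1.3175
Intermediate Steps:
p(d, S) = -217 - d (p(d, S) = 3 - (d - 1*(-220)) = 3 - (d + 220) = 3 - (220 + d) = 3 + (-220 - d) = -217 - d)
L = 88324320839 (L = 348773*253243 = 88324320839)
p(302, -605)/L + 452223/I = (-217 - 1*302)/88324320839 + 452223/343242 = (-217 - 302)*(1/88324320839) + 452223*(1/343242) = -519*1/88324320839 + 50247/38138 = -519/88324320839 + 50247/38138 = 4438032129403611/3368512948157782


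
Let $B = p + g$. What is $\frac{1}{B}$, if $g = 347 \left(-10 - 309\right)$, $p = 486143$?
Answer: $\frac{1}{375450} \approx 2.6635 \cdot 10^{-6}$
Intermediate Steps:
$g = -110693$ ($g = 347 \left(-319\right) = -110693$)
$B = 375450$ ($B = 486143 - 110693 = 375450$)
$\frac{1}{B} = \frac{1}{375450}$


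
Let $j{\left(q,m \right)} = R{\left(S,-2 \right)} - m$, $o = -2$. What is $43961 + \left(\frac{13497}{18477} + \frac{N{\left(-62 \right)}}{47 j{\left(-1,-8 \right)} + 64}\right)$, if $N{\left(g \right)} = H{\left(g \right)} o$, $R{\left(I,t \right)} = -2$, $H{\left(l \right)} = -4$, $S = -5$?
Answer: $\frac{46841556190}{1065507} \approx 43962.0$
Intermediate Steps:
$j{\left(q,m \right)} = -2 - m$
$N{\left(g \right)} = 8$ ($N{\left(g \right)} = \left(-4\right) \left(-2\right) = 8$)
$43961 + \left(\frac{13497}{18477} + \frac{N{\left(-62 \right)}}{47 j{\left(-1,-8 \right)} + 64}\right) = 43961 + \left(\frac{13497}{18477} + \frac{8}{47 \left(-2 - -8\right) + 64}\right) = 43961 + \left(13497 \cdot \frac{1}{18477} + \frac{8}{47 \left(-2 + 8\right) + 64}\right) = 43961 + \left(\frac{4499}{6159} + \frac{8}{47 \cdot 6 + 64}\right) = 43961 + \left(\frac{4499}{6159} + \frac{8}{282 + 64}\right) = 43961 + \left(\frac{4499}{6159} + \frac{8}{346}\right) = 43961 + \left(\frac{4499}{6159} + 8 \cdot \frac{1}{346}\right) = 43961 + \left(\frac{4499}{6159} + \frac{4}{173}\right) = 43961 + \frac{802963}{1065507} = \frac{46841556190}{1065507}$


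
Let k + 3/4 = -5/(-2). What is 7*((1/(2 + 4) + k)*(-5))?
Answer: -805/12 ≈ -67.083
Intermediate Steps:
k = 7/4 (k = -¾ - 5/(-2) = -¾ - 5*(-½) = -¾ + 5/2 = 7/4 ≈ 1.7500)
7*((1/(2 + 4) + k)*(-5)) = 7*((1/(2 + 4) + 7/4)*(-5)) = 7*((1/6 + 7/4)*(-5)) = 7*((⅙ + 7/4)*(-5)) = 7*((23/12)*(-5)) = 7*(-115/12) = -805/12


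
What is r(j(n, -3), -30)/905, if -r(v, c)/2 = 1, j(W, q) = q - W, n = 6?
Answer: -2/905 ≈ -0.0022099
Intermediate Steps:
r(v, c) = -2 (r(v, c) = -2*1 = -2)
r(j(n, -3), -30)/905 = -2/905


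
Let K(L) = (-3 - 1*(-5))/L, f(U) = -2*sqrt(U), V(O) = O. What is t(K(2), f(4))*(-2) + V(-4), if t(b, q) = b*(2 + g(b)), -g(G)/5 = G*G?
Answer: 2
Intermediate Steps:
g(G) = -5*G**2 (g(G) = -5*G*G = -5*G**2)
K(L) = 2/L (K(L) = (-3 + 5)/L = 2/L)
t(b, q) = b*(2 - 5*b**2)
t(K(2), f(4))*(-2) + V(-4) = ((2/2)*(2 - 5*1**2))*(-2) - 4 = ((2*(1/2))*(2 - 5*1**2))*(-2) - 4 = (1*(2 - 5*1**2))*(-2) - 4 = (1*(2 - 5*1))*(-2) - 4 = (1*(2 - 5))*(-2) - 4 = (1*(-3))*(-2) - 4 = -3*(-2) - 4 = 6 - 4 = 2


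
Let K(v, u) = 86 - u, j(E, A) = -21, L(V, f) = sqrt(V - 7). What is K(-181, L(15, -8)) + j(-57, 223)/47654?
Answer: 4098223/47654 - 2*sqrt(2) ≈ 83.171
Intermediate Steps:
L(V, f) = sqrt(-7 + V)
K(-181, L(15, -8)) + j(-57, 223)/47654 = (86 - sqrt(-7 + 15)) - 21/47654 = (86 - sqrt(8)) - 21*1/47654 = (86 - 2*sqrt(2)) - 21/47654 = 4098223/47654 - 2*sqrt(2)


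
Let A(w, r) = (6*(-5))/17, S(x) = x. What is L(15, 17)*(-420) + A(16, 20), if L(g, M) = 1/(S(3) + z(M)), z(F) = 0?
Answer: -2410/17 ≈ -141.76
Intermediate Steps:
L(g, M) = ⅓ (L(g, M) = 1/(3 + 0) = 1/3 = ⅓)
A(w, r) = -30/17 (A(w, r) = -30*1/17 = -30/17)
L(15, 17)*(-420) + A(16, 20) = (⅓)*(-420) - 30/17 = -140 - 30/17 = -2410/17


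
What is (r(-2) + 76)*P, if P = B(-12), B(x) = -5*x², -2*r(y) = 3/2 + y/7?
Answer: -379980/7 ≈ -54283.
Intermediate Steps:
r(y) = -¾ - y/14 (r(y) = -(3/2 + y/7)/2 = -¾ - y/14)
P = -720 (P = -5*(-12)² = -5*144 = -720)
(r(-2) + 76)*P = ((-¾ - 1/14*(-2)) + 76)*(-720) = ((-¾ + ⅐) + 76)*(-720) = (-17/28 + 76)*(-720) = (2111/28)*(-720) = -379980/7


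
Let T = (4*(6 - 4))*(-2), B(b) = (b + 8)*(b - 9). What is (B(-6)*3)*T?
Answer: 1440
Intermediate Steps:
B(b) = (-9 + b)*(8 + b) (B(b) = (8 + b)*(-9 + b) = (-9 + b)*(8 + b))
T = -16 (T = (4*2)*(-2) = 8*(-2) = -16)
(B(-6)*3)*T = ((-72 + (-6)² - 1*(-6))*3)*(-16) = ((-72 + 36 + 6)*3)*(-16) = -30*3*(-16) = -90*(-16) = 1440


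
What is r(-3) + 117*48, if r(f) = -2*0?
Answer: 5616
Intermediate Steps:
r(f) = 0
r(-3) + 117*48 = 0 + 117*48 = 0 + 5616 = 5616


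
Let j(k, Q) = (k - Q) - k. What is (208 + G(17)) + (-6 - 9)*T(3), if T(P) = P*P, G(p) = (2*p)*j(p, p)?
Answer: -505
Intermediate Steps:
j(k, Q) = -Q
G(p) = -2*p² (G(p) = (2*p)*(-p) = -2*p²)
T(P) = P²
(208 + G(17)) + (-6 - 9)*T(3) = (208 - 2*17²) + (-6 - 9)*3² = (208 - 2*289) - 15*9 = (208 - 578) - 135 = -370 - 135 = -505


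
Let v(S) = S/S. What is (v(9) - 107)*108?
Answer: -11448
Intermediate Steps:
v(S) = 1
(v(9) - 107)*108 = (1 - 107)*108 = -106*108 = -11448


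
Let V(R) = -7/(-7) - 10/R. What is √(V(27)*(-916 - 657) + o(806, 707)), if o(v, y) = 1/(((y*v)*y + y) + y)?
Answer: I*√40188766415444255301/201439854 ≈ 31.471*I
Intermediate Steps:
V(R) = 1 - 10/R (V(R) = -7*(-⅐) - 10/R = 1 - 10/R)
o(v, y) = 1/(2*y + v*y²) (o(v, y) = 1/(((v*y)*y + y) + y) = 1/((v*y² + y) + y) = 1/((y + v*y²) + y) = 1/(2*y + v*y²))
√(V(27)*(-916 - 657) + o(806, 707)) = √(((-10 + 27)/27)*(-916 - 657) + 1/(707*(2 + 806*707))) = √(((1/27)*17)*(-1573) + 1/(707*(2 + 569842))) = √((17/27)*(-1573) + (1/707)/569844) = √(-26741/27 + (1/707)*(1/569844)) = √(-26741/27 + 1/402879708) = √(-1197045141289/1208639124) = I*√40188766415444255301/201439854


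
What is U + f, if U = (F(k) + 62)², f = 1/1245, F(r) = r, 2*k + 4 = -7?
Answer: 15897409/4980 ≈ 3192.3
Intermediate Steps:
k = -11/2 (k = -2 + (½)*(-7) = -2 - 7/2 = -11/2 ≈ -5.5000)
f = 1/1245 ≈ 0.00080321
U = 12769/4 (U = (-11/2 + 62)² = (113/2)² = 12769/4 ≈ 3192.3)
U + f = 12769/4 + 1/1245 = 15897409/4980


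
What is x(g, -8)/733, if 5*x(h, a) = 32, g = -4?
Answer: 32/3665 ≈ 0.0087312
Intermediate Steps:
x(h, a) = 32/5 (x(h, a) = (1/5)*32 = 32/5)
x(g, -8)/733 = (32/5)/733 = (32/5)*(1/733) = 32/3665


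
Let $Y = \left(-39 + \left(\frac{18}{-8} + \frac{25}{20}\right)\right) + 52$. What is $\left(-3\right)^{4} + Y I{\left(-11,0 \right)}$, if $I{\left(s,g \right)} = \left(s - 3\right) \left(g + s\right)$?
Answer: $1929$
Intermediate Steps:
$I{\left(s,g \right)} = \left(-3 + s\right) \left(g + s\right)$
$Y = 12$ ($Y = \left(-39 + \left(18 \left(- \frac{1}{8}\right) + 25 \cdot \frac{1}{20}\right)\right) + 52 = \left(-39 + \left(- \frac{9}{4} + \frac{5}{4}\right)\right) + 52 = \left(-39 - 1\right) + 52 = -40 + 52 = 12$)
$\left(-3\right)^{4} + Y I{\left(-11,0 \right)} = \left(-3\right)^{4} + 12 \left(\left(-11\right)^{2} - 0 - -33 + 0 \left(-11\right)\right) = 81 + 12 \left(121 + 0 + 33 + 0\right) = 81 + 12 \cdot 154 = 81 + 1848 = 1929$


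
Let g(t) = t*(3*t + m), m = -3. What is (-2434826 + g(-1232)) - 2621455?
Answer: -499113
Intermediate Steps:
g(t) = t*(-3 + 3*t) (g(t) = t*(3*t - 3) = t*(-3 + 3*t))
(-2434826 + g(-1232)) - 2621455 = (-2434826 + 3*(-1232)*(-1 - 1232)) - 2621455 = (-2434826 + 3*(-1232)*(-1233)) - 2621455 = (-2434826 + 4557168) - 2621455 = 2122342 - 2621455 = -499113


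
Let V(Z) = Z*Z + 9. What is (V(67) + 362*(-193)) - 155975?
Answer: -221343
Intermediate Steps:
V(Z) = 9 + Z² (V(Z) = Z² + 9 = 9 + Z²)
(V(67) + 362*(-193)) - 155975 = ((9 + 67²) + 362*(-193)) - 155975 = ((9 + 4489) - 69866) - 155975 = (4498 - 69866) - 155975 = -65368 - 155975 = -221343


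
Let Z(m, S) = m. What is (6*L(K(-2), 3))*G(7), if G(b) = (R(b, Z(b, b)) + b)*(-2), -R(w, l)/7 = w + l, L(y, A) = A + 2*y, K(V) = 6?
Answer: 16380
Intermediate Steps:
R(w, l) = -7*l - 7*w (R(w, l) = -7*(w + l) = -7*(l + w) = -7*l - 7*w)
G(b) = 26*b (G(b) = ((-7*b - 7*b) + b)*(-2) = (-14*b + b)*(-2) = -13*b*(-2) = 26*b)
(6*L(K(-2), 3))*G(7) = (6*(3 + 2*6))*(26*7) = (6*(3 + 12))*182 = (6*15)*182 = 90*182 = 16380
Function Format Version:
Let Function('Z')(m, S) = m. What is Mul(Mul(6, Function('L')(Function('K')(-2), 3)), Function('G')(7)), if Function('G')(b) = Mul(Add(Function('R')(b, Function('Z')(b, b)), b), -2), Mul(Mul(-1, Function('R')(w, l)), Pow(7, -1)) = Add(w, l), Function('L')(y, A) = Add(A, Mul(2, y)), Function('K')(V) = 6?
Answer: 16380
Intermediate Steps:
Function('R')(w, l) = Add(Mul(-7, l), Mul(-7, w)) (Function('R')(w, l) = Mul(-7, Add(w, l)) = Mul(-7, Add(l, w)) = Add(Mul(-7, l), Mul(-7, w)))
Function('G')(b) = Mul(26, b) (Function('G')(b) = Mul(Add(Add(Mul(-7, b), Mul(-7, b)), b), -2) = Mul(Add(Mul(-14, b), b), -2) = Mul(Mul(-13, b), -2) = Mul(26, b))
Mul(Mul(6, Function('L')(Function('K')(-2), 3)), Function('G')(7)) = Mul(Mul(6, Add(3, Mul(2, 6))), Mul(26, 7)) = Mul(Mul(6, Add(3, 12)), 182) = Mul(Mul(6, 15), 182) = Mul(90, 182) = 16380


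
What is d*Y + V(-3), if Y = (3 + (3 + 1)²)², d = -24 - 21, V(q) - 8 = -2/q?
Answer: -48709/3 ≈ -16236.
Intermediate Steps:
V(q) = 8 - 2/q
d = -45
Y = 361 (Y = (3 + 4²)² = (3 + 16)² = 19² = 361)
d*Y + V(-3) = -45*361 + (8 - 2/(-3)) = -16245 + (8 - 2*(-⅓)) = -16245 + (8 + ⅔) = -16245 + 26/3 = -48709/3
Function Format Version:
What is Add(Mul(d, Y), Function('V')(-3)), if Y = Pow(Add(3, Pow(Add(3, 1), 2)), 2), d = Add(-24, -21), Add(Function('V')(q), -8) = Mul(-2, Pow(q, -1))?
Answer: Rational(-48709, 3) ≈ -16236.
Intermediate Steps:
Function('V')(q) = Add(8, Mul(-2, Pow(q, -1)))
d = -45
Y = 361 (Y = Pow(Add(3, Pow(4, 2)), 2) = Pow(Add(3, 16), 2) = Pow(19, 2) = 361)
Add(Mul(d, Y), Function('V')(-3)) = Add(Mul(-45, 361), Add(8, Mul(-2, Pow(-3, -1)))) = Add(-16245, Add(8, Mul(-2, Rational(-1, 3)))) = Add(-16245, Add(8, Rational(2, 3))) = Add(-16245, Rational(26, 3)) = Rational(-48709, 3)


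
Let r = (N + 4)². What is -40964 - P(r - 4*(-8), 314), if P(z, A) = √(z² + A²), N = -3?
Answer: -40964 - √99685 ≈ -41280.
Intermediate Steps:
r = 1 (r = (-3 + 4)² = 1² = 1)
P(z, A) = √(A² + z²)
-40964 - P(r - 4*(-8), 314) = -40964 - √(314² + (1 - 4*(-8))²) = -40964 - √(98596 + (1 + 32)²) = -40964 - √(98596 + 33²) = -40964 - √(98596 + 1089) = -40964 - √99685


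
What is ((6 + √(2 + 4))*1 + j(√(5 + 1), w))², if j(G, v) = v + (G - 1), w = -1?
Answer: 40 + 16*√6 ≈ 79.192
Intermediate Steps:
j(G, v) = -1 + G + v (j(G, v) = v + (-1 + G) = -1 + G + v)
((6 + √(2 + 4))*1 + j(√(5 + 1), w))² = ((6 + √(2 + 4))*1 + (-1 + √(5 + 1) - 1))² = ((6 + √6)*1 + (-1 + √6 - 1))² = ((6 + √6) + (-2 + √6))² = (4 + 2*√6)²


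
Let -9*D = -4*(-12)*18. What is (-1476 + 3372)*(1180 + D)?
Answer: 2055264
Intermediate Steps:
D = -96 (D = -(-4*(-12))*18/9 = -16*18/3 = -⅑*864 = -96)
(-1476 + 3372)*(1180 + D) = (-1476 + 3372)*(1180 - 96) = 1896*1084 = 2055264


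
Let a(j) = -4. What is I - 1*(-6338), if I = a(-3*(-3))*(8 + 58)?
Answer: 6074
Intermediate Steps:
I = -264 (I = -4*(8 + 58) = -4*66 = -264)
I - 1*(-6338) = -264 - 1*(-6338) = -264 + 6338 = 6074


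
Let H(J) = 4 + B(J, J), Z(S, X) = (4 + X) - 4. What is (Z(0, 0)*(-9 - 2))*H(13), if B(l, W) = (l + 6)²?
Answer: 0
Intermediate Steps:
Z(S, X) = X
B(l, W) = (6 + l)²
H(J) = 4 + (6 + J)²
(Z(0, 0)*(-9 - 2))*H(13) = (0*(-9 - 2))*(4 + (6 + 13)²) = (0*(-11))*(4 + 19²) = 0*(4 + 361) = 0*365 = 0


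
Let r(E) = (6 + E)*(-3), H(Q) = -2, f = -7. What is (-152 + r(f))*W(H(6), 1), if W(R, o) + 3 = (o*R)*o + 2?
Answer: 447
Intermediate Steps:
W(R, o) = -1 + R*o**2 (W(R, o) = -3 + ((o*R)*o + 2) = -3 + ((R*o)*o + 2) = -3 + (R*o**2 + 2) = -3 + (2 + R*o**2) = -1 + R*o**2)
r(E) = -18 - 3*E
(-152 + r(f))*W(H(6), 1) = (-152 + (-18 - 3*(-7)))*(-1 - 2*1**2) = (-152 + (-18 + 21))*(-1 - 2*1) = (-152 + 3)*(-1 - 2) = -149*(-3) = 447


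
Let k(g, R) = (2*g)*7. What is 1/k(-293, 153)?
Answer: -1/4102 ≈ -0.00024378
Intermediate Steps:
k(g, R) = 14*g
1/k(-293, 153) = 1/(14*(-293)) = 1/(-4102) = -1/4102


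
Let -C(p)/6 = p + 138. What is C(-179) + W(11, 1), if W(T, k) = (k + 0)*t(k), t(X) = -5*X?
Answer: 241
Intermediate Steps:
C(p) = -828 - 6*p (C(p) = -6*(p + 138) = -6*(138 + p) = -828 - 6*p)
W(T, k) = -5*k**2 (W(T, k) = (k + 0)*(-5*k) = k*(-5*k) = -5*k**2)
C(-179) + W(11, 1) = (-828 - 6*(-179)) - 5*1**2 = (-828 + 1074) - 5*1 = 246 - 5 = 241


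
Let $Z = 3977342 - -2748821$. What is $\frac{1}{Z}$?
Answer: $\frac{1}{6726163} \approx 1.4867 \cdot 10^{-7}$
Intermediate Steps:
$Z = 6726163$ ($Z = 3977342 + 2748821 = 6726163$)
$\frac{1}{Z} = \frac{1}{6726163}$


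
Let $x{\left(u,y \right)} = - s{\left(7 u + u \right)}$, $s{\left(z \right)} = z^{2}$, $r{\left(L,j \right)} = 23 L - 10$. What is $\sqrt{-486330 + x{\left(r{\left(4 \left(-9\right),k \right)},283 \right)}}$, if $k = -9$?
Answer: $i \sqrt{45429946} \approx 6740.2 i$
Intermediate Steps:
$r{\left(L,j \right)} = -10 + 23 L$
$x{\left(u,y \right)} = - 64 u^{2}$ ($x{\left(u,y \right)} = - \left(7 u + u\right)^{2} = - \left(8 u\right)^{2} = - 64 u^{2}$)
$\sqrt{-486330 + x{\left(r{\left(4 \left(-9\right),k \right)},283 \right)}} = \sqrt{-486330 - 64 \left(-10 + 23 \cdot 4 \left(-9\right)\right)^{2}} = \sqrt{-486330 - 64 \left(-10 + 23 \left(-36\right)\right)^{2}} = \sqrt{-486330 - 64 \left(-10 - 828\right)^{2}} = \sqrt{-486330 - 64 \left(-838\right)^{2}} = \sqrt{-486330 - 44943616} = \sqrt{-45429946} = i \sqrt{45429946}$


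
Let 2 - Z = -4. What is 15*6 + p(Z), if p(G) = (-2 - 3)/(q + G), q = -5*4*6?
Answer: 10265/114 ≈ 90.044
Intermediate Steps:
Z = 6 (Z = 2 - 1*(-4) = 2 + 4 = 6)
q = -120 (q = -20*6 = -120)
p(G) = -5/(-120 + G) (p(G) = (-2 - 3)/(-120 + G) = -5/(-120 + G))
15*6 + p(Z) = 15*6 - 5/(-120 + 6) = 90 - 5/(-114) = 90 - 5*(-1/114) = 90 + 5/114 = 10265/114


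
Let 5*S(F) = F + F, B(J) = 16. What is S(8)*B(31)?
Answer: 256/5 ≈ 51.200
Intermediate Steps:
S(F) = 2*F/5 (S(F) = (F + F)/5 = (2*F)/5 = 2*F/5)
S(8)*B(31) = ((⅖)*8)*16 = (16/5)*16 = 256/5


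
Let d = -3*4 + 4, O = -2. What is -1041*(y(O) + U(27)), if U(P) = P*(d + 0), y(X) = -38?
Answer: 264414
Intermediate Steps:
d = -8 (d = -12 + 4 = -8)
U(P) = -8*P (U(P) = P*(-8 + 0) = P*(-8) = -8*P)
-1041*(y(O) + U(27)) = -1041*(-38 - 8*27) = -1041*(-38 - 216) = -1041*(-254) = 264414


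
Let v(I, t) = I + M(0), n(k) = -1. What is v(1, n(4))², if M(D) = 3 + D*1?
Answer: 16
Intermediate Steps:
M(D) = 3 + D
v(I, t) = 3 + I (v(I, t) = I + (3 + 0) = I + 3 = 3 + I)
v(1, n(4))² = (3 + 1)² = 4² = 16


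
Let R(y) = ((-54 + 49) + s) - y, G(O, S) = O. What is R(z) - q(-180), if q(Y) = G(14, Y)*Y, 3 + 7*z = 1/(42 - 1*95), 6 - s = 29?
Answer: 924692/371 ≈ 2492.4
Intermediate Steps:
s = -23 (s = 6 - 1*29 = 6 - 29 = -23)
z = -160/371 (z = -3/7 + 1/(7*(42 - 1*95)) = -3/7 + 1/(7*(42 - 95)) = -3/7 + (1/7)/(-53) = -3/7 + (1/7)*(-1/53) = -3/7 - 1/371 = -160/371 ≈ -0.43127)
q(Y) = 14*Y
R(y) = -28 - y (R(y) = ((-54 + 49) - 23) - y = (-5 - 23) - y = -28 - y)
R(z) - q(-180) = (-28 - 1*(-160/371)) - 14*(-180) = (-28 + 160/371) - 1*(-2520) = -10228/371 + 2520 = 924692/371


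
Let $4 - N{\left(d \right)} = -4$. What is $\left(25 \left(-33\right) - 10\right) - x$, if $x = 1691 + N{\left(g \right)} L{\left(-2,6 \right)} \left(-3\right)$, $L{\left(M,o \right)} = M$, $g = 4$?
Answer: $-2574$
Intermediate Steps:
$N{\left(d \right)} = 8$ ($N{\left(d \right)} = 4 - -4 = 4 + 4 = 8$)
$x = 1739$ ($x = 1691 + 8 \left(-2\right) \left(-3\right) = 1691 - -48 = 1691 + 48 = 1739$)
$\left(25 \left(-33\right) - 10\right) - x = \left(25 \left(-33\right) - 10\right) - 1739 = \left(-825 - 10\right) - 1739 = -835 - 1739 = -2574$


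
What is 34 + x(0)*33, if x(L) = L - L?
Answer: 34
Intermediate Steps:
x(L) = 0
34 + x(0)*33 = 34 + 0*33 = 34 + 0 = 34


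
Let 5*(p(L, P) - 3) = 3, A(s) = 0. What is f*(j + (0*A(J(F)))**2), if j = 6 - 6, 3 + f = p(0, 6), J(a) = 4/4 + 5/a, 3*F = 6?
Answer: 0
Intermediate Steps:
F = 2 (F = (1/3)*6 = 2)
J(a) = 1 + 5/a (J(a) = 4*(1/4) + 5/a = 1 + 5/a)
p(L, P) = 18/5 (p(L, P) = 3 + (1/5)*3 = 3 + 3/5 = 18/5)
f = 3/5 (f = -3 + 18/5 = 3/5 ≈ 0.60000)
j = 0
f*(j + (0*A(J(F)))**2) = 3*(0 + (0*0)**2)/5 = 3*(0 + 0**2)/5 = 3*(0 + 0)/5 = (3/5)*0 = 0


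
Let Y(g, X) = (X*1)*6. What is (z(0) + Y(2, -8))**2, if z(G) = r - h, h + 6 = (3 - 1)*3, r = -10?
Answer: 3364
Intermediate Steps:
Y(g, X) = 6*X (Y(g, X) = X*6 = 6*X)
h = 0 (h = -6 + (3 - 1)*3 = -6 + 2*3 = -6 + 6 = 0)
z(G) = -10 (z(G) = -10 - 1*0 = -10 + 0 = -10)
(z(0) + Y(2, -8))**2 = (-10 + 6*(-8))**2 = (-10 - 48)**2 = (-58)**2 = 3364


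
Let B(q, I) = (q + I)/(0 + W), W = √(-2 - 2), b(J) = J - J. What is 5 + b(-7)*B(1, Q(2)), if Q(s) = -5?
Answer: 5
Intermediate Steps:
b(J) = 0
W = 2*I (W = √(-4) = 2*I ≈ 2.0*I)
B(q, I) = -I*(I + q)/2 (B(q, I) = (q + I)/(0 + 2*I) = (I + q)/((2*I)) = (I + q)*(-I/2) = -I*(I + q)/2)
5 + b(-7)*B(1, Q(2)) = 5 + 0*(I*(-1*(-5) - 1*1)/2) = 5 + 0*(I*(5 - 1)/2) = 5 + 0*((½)*I*4) = 5 + 0*(2*I) = 5 + 0 = 5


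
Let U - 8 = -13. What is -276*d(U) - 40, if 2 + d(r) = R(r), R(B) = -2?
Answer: 1064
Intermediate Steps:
U = -5 (U = 8 - 13 = -5)
d(r) = -4 (d(r) = -2 - 2 = -4)
-276*d(U) - 40 = -276*(-4) - 40 = 1104 - 40 = 1064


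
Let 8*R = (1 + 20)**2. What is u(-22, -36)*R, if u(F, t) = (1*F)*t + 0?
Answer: 43659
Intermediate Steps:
u(F, t) = F*t (u(F, t) = F*t + 0 = F*t)
R = 441/8 (R = (1 + 20)**2/8 = (1/8)*21**2 = (1/8)*441 = 441/8 ≈ 55.125)
u(-22, -36)*R = -22*(-36)*(441/8) = 792*(441/8) = 43659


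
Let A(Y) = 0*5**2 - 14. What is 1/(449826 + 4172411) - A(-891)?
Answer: 64711319/4622237 ≈ 14.000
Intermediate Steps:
A(Y) = -14 (A(Y) = 0*25 - 14 = 0 - 14 = -14)
1/(449826 + 4172411) - A(-891) = 1/(449826 + 4172411) - 1*(-14) = 1/4622237 + 14 = 64711319/4622237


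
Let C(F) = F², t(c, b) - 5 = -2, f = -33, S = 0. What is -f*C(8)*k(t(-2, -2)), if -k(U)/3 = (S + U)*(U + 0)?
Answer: -57024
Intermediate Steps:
t(c, b) = 3 (t(c, b) = 5 - 2 = 3)
k(U) = -3*U² (k(U) = -3*(0 + U)*(U + 0) = -3*U*U = -3*U²)
-f*C(8)*k(t(-2, -2)) = -(-33*8²)*(-3*3²) = -(-33*64)*(-3*9) = -(-2112)*(-27) = -1*57024 = -57024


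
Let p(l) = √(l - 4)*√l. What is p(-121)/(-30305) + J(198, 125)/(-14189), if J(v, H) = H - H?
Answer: √5/551 ≈ 0.0040582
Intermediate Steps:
J(v, H) = 0
p(l) = √l*√(-4 + l) (p(l) = √(-4 + l)*√l = √l*√(-4 + l))
p(-121)/(-30305) + J(198, 125)/(-14189) = (√(-121)*√(-4 - 121))/(-30305) + 0/(-14189) = ((11*I)*√(-125))*(-1/30305) + 0*(-1/14189) = ((11*I)*(5*I*√5))*(-1/30305) + 0 = -55*√5*(-1/30305) + 0 = √5/551 + 0 = √5/551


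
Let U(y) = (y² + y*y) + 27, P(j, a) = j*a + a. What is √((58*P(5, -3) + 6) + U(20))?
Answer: I*√211 ≈ 14.526*I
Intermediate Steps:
P(j, a) = a + a*j (P(j, a) = a*j + a = a + a*j)
U(y) = 27 + 2*y² (U(y) = (y² + y²) + 27 = 2*y² + 27 = 27 + 2*y²)
√((58*P(5, -3) + 6) + U(20)) = √((58*(-3*(1 + 5)) + 6) + (27 + 2*20²)) = √((58*(-3*6) + 6) + (27 + 2*400)) = √((58*(-18) + 6) + (27 + 800)) = √((-1044 + 6) + 827) = √(-1038 + 827) = √(-211) = I*√211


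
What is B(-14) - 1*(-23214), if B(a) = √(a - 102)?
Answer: 23214 + 2*I*√29 ≈ 23214.0 + 10.77*I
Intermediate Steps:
B(a) = √(-102 + a)
B(-14) - 1*(-23214) = √(-102 - 14) - 1*(-23214) = √(-116) + 23214 = 2*I*√29 + 23214 = 23214 + 2*I*√29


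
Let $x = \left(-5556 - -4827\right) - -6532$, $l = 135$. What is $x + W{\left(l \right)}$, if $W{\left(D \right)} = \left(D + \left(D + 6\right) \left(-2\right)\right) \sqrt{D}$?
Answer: $5803 - 441 \sqrt{15} \approx 4095.0$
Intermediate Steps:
$W{\left(D \right)} = \sqrt{D} \left(-12 - D\right)$ ($W{\left(D \right)} = \left(D + \left(6 + D\right) \left(-2\right)\right) \sqrt{D} = \left(D - \left(12 + 2 D\right)\right) \sqrt{D} = \left(-12 - D\right) \sqrt{D} = \sqrt{D} \left(-12 - D\right)$)
$x = 5803$ ($x = \left(-5556 + 4827\right) + 6532 = -729 + 6532 = 5803$)
$x + W{\left(l \right)} = 5803 + \sqrt{135} \left(-12 - 135\right) = 5803 + 3 \sqrt{15} \left(-12 - 135\right) = 5803 + 3 \sqrt{15} \left(-147\right) = 5803 - 441 \sqrt{15}$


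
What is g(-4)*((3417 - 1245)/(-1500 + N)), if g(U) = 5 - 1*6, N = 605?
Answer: 2172/895 ≈ 2.4268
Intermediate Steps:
g(U) = -1 (g(U) = 5 - 6 = -1)
g(-4)*((3417 - 1245)/(-1500 + N)) = -(3417 - 1245)/(-1500 + 605) = -2172/(-895) = -2172*(-1)/895 = -1*(-2172/895) = 2172/895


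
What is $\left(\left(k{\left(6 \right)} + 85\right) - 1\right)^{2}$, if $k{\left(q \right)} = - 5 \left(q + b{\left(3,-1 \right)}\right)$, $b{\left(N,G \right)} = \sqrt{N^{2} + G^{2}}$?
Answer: $3166 - 540 \sqrt{10} \approx 1458.4$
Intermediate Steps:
$b{\left(N,G \right)} = \sqrt{G^{2} + N^{2}}$
$k{\left(q \right)} = - 5 q - 5 \sqrt{10}$ ($k{\left(q \right)} = - 5 \left(q + \sqrt{\left(-1\right)^{2} + 3^{2}}\right) = - 5 \left(q + \sqrt{1 + 9}\right) = - 5 \left(q + \sqrt{10}\right) = - 5 q - 5 \sqrt{10}$)
$\left(\left(k{\left(6 \right)} + 85\right) - 1\right)^{2} = \left(\left(\left(\left(-5\right) 6 - 5 \sqrt{10}\right) + 85\right) - 1\right)^{2} = \left(\left(\left(-30 - 5 \sqrt{10}\right) + 85\right) - 1\right)^{2} = \left(\left(55 - 5 \sqrt{10}\right) - 1\right)^{2} = \left(54 - 5 \sqrt{10}\right)^{2}$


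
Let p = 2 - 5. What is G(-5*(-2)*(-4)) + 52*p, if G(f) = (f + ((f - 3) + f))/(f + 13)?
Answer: -1363/9 ≈ -151.44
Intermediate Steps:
p = -3
G(f) = (-3 + 3*f)/(13 + f) (G(f) = (f + ((-3 + f) + f))/(13 + f) = (f + (-3 + 2*f))/(13 + f) = (-3 + 3*f)/(13 + f))
G(-5*(-2)*(-4)) + 52*p = 3*(-1 - 5*(-2)*(-4))/(13 - 5*(-2)*(-4)) + 52*(-3) = 3*(-1 + 10*(-4))/(13 + 10*(-4)) - 156 = 3*(-1 - 40)/(13 - 40) - 156 = 3*(-41)/(-27) - 156 = 3*(-1/27)*(-41) - 156 = 41/9 - 156 = -1363/9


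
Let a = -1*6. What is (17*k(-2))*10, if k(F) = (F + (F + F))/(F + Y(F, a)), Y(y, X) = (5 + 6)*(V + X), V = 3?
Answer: 204/7 ≈ 29.143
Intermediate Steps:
a = -6
Y(y, X) = 33 + 11*X (Y(y, X) = (5 + 6)*(3 + X) = 11*(3 + X) = 33 + 11*X)
k(F) = 3*F/(-33 + F) (k(F) = (F + (F + F))/(F + (33 + 11*(-6))) = (F + 2*F)/(F + (33 - 66)) = (3*F)/(F - 33) = (3*F)/(-33 + F) = 3*F/(-33 + F))
(17*k(-2))*10 = (17*(3*(-2)/(-33 - 2)))*10 = (17*(3*(-2)/(-35)))*10 = (17*(3*(-2)*(-1/35)))*10 = (17*(6/35))*10 = (102/35)*10 = 204/7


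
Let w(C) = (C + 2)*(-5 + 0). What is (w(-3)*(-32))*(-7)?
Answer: 1120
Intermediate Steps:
w(C) = -10 - 5*C (w(C) = (2 + C)*(-5) = -10 - 5*C)
(w(-3)*(-32))*(-7) = ((-10 - 5*(-3))*(-32))*(-7) = ((-10 + 15)*(-32))*(-7) = (5*(-32))*(-7) = -160*(-7) = 1120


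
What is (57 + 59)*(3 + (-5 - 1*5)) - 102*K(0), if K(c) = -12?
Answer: 412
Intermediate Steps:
(57 + 59)*(3 + (-5 - 1*5)) - 102*K(0) = (57 + 59)*(3 + (-5 - 1*5)) - 102*(-12) = 116*(3 + (-5 - 5)) + 1224 = 116*(3 - 10) + 1224 = 116*(-7) + 1224 = -812 + 1224 = 412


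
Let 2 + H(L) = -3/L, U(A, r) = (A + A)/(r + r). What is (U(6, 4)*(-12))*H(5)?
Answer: 234/5 ≈ 46.800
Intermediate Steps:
U(A, r) = A/r (U(A, r) = (2*A)/((2*r)) = (2*A)*(1/(2*r)) = A/r)
H(L) = -2 - 3/L
(U(6, 4)*(-12))*H(5) = ((6/4)*(-12))*(-2 - 3/5) = ((6*(¼))*(-12))*(-2 - 3*⅕) = ((3/2)*(-12))*(-2 - ⅗) = -18*(-13/5) = 234/5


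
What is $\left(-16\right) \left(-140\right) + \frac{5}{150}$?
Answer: $\frac{67201}{30} \approx 2240.0$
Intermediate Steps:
$\left(-16\right) \left(-140\right) + \frac{5}{150} = 2240 + 5 \cdot \frac{1}{150} = 2240 + \frac{1}{30} = \frac{67201}{30}$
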